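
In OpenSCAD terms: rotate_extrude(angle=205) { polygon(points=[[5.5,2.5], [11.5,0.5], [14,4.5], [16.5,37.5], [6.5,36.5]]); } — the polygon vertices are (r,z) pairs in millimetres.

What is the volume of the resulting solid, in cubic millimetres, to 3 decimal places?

Profile (r,z), 5 vertices: (5.5,2.5) (11.5,0.5) (14,4.5) (16.5,37.5) (6.5,36.5)
edge 0: (5.5,2.5)→(11.5,0.5)  cross = 5.5·0.5 − 11.5·2.5 = -26.0000; (r_i+r_j)·cross = 17·-26.0000 = -442.0000
edge 1: (11.5,0.5)→(14,4.5)  cross = 11.5·4.5 − 14·0.5 = 44.7500; (r_i+r_j)·cross = 25.5·44.7500 = 1141.1250
edge 2: (14,4.5)→(16.5,37.5)  cross = 14·37.5 − 16.5·4.5 = 450.7500; (r_i+r_j)·cross = 30.5·450.7500 = 13747.8750
edge 3: (16.5,37.5)→(6.5,36.5)  cross = 16.5·36.5 − 6.5·37.5 = 358.5000; (r_i+r_j)·cross = 23·358.5000 = 8245.5000
edge 4: (6.5,36.5)→(5.5,2.5)  cross = 6.5·2.5 − 5.5·36.5 = -184.5000; (r_i+r_j)·cross = 12·-184.5000 = -2214.0000
Σcross = 643.5000 → A = |Σcross|/2 = 321.7500 mm²
Σ(r_i+r_j)·cross = 20478.5000 → first moment M = |Σ|/6 = 3413.0833
R_c = M/A = 3413.0833/321.7500 = 10.6079 mm
θ = 205° = 3.577925 rad
V = θ·R_c·A = 3.577925·10.6079·321.7500 = 12211.756 mm³

Volume = 12211.756 mm³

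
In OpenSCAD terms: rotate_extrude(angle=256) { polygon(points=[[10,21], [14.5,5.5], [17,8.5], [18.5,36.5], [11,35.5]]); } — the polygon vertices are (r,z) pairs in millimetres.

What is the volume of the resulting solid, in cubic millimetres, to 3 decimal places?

Volume = 12060.458 mm³

Profile (r,z), 5 vertices: (10,21) (14.5,5.5) (17,8.5) (18.5,36.5) (11,35.5)
edge 0: (10,21)→(14.5,5.5)  cross = 10·5.5 − 14.5·21 = -249.5000; (r_i+r_j)·cross = 24.5·-249.5000 = -6112.7500
edge 1: (14.5,5.5)→(17,8.5)  cross = 14.5·8.5 − 17·5.5 = 29.7500; (r_i+r_j)·cross = 31.5·29.7500 = 937.1250
edge 2: (17,8.5)→(18.5,36.5)  cross = 17·36.5 − 18.5·8.5 = 463.2500; (r_i+r_j)·cross = 35.5·463.2500 = 16445.3750
edge 3: (18.5,36.5)→(11,35.5)  cross = 18.5·35.5 − 11·36.5 = 255.2500; (r_i+r_j)·cross = 29.5·255.2500 = 7529.8750
edge 4: (11,35.5)→(10,21)  cross = 11·21 − 10·35.5 = -124.0000; (r_i+r_j)·cross = 21·-124.0000 = -2604.0000
Σcross = 374.7500 → A = |Σcross|/2 = 187.3750 mm²
Σ(r_i+r_j)·cross = 16195.6250 → first moment M = |Σ|/6 = 2699.2708
R_c = M/A = 2699.2708/187.3750 = 14.4057 mm
θ = 256° = 4.468043 rad
V = θ·R_c·A = 4.468043·14.4057·187.3750 = 12060.458 mm³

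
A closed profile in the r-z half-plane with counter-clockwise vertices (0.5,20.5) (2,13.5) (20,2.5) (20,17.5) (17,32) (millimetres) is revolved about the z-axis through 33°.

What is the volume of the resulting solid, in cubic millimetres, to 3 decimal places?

Profile (r,z), 5 vertices: (0.5,20.5) (2,13.5) (20,2.5) (20,17.5) (17,32)
edge 0: (0.5,20.5)→(2,13.5)  cross = 0.5·13.5 − 2·20.5 = -34.2500; (r_i+r_j)·cross = 2.5·-34.2500 = -85.6250
edge 1: (2,13.5)→(20,2.5)  cross = 2·2.5 − 20·13.5 = -265.0000; (r_i+r_j)·cross = 22·-265.0000 = -5830.0000
edge 2: (20,2.5)→(20,17.5)  cross = 20·17.5 − 20·2.5 = 300.0000; (r_i+r_j)·cross = 40·300.0000 = 12000.0000
edge 3: (20,17.5)→(17,32)  cross = 20·32 − 17·17.5 = 342.5000; (r_i+r_j)·cross = 37·342.5000 = 12672.5000
edge 4: (17,32)→(0.5,20.5)  cross = 17·20.5 − 0.5·32 = 332.5000; (r_i+r_j)·cross = 17.5·332.5000 = 5818.7500
Σcross = 675.7500 → A = |Σcross|/2 = 337.8750 mm²
Σ(r_i+r_j)·cross = 24575.6250 → first moment M = |Σ|/6 = 4095.9375
R_c = M/A = 4095.9375/337.8750 = 12.1226 mm
θ = 33° = 0.575959 rad
V = θ·R_c·A = 0.575959·12.1226·337.8750 = 2359.091 mm³

Volume = 2359.091 mm³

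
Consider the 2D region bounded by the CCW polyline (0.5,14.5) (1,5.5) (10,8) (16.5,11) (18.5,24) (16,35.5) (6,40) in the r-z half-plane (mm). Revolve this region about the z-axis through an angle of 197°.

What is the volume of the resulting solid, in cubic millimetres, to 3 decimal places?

Profile (r,z), 7 vertices: (0.5,14.5) (1,5.5) (10,8) (16.5,11) (18.5,24) (16,35.5) (6,40)
edge 0: (0.5,14.5)→(1,5.5)  cross = 0.5·5.5 − 1·14.5 = -11.7500; (r_i+r_j)·cross = 1.5·-11.7500 = -17.6250
edge 1: (1,5.5)→(10,8)  cross = 1·8 − 10·5.5 = -47.0000; (r_i+r_j)·cross = 11·-47.0000 = -517.0000
edge 2: (10,8)→(16.5,11)  cross = 10·11 − 16.5·8 = -22.0000; (r_i+r_j)·cross = 26.5·-22.0000 = -583.0000
edge 3: (16.5,11)→(18.5,24)  cross = 16.5·24 − 18.5·11 = 192.5000; (r_i+r_j)·cross = 35·192.5000 = 6737.5000
edge 4: (18.5,24)→(16,35.5)  cross = 18.5·35.5 − 16·24 = 272.7500; (r_i+r_j)·cross = 34.5·272.7500 = 9409.8750
edge 5: (16,35.5)→(6,40)  cross = 16·40 − 6·35.5 = 427.0000; (r_i+r_j)·cross = 22·427.0000 = 9394.0000
edge 6: (6,40)→(0.5,14.5)  cross = 6·14.5 − 0.5·40 = 67.0000; (r_i+r_j)·cross = 6.5·67.0000 = 435.5000
Σcross = 878.5000 → A = |Σcross|/2 = 439.2500 mm²
Σ(r_i+r_j)·cross = 24859.2500 → first moment M = |Σ|/6 = 4143.2083
R_c = M/A = 4143.2083/439.2500 = 9.4325 mm
θ = 197° = 3.438299 rad
V = θ·R_c·A = 3.438299·9.4325·439.2500 = 14245.588 mm³

Volume = 14245.588 mm³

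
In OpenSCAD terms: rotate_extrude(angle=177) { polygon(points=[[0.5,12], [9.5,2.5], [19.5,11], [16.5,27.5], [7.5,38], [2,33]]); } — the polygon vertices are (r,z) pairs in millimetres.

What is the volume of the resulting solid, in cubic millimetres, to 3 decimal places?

Volume = 12875.021 mm³

Profile (r,z), 6 vertices: (0.5,12) (9.5,2.5) (19.5,11) (16.5,27.5) (7.5,38) (2,33)
edge 0: (0.5,12)→(9.5,2.5)  cross = 0.5·2.5 − 9.5·12 = -112.7500; (r_i+r_j)·cross = 10·-112.7500 = -1127.5000
edge 1: (9.5,2.5)→(19.5,11)  cross = 9.5·11 − 19.5·2.5 = 55.7500; (r_i+r_j)·cross = 29·55.7500 = 1616.7500
edge 2: (19.5,11)→(16.5,27.5)  cross = 19.5·27.5 − 16.5·11 = 354.7500; (r_i+r_j)·cross = 36·354.7500 = 12771.0000
edge 3: (16.5,27.5)→(7.5,38)  cross = 16.5·38 − 7.5·27.5 = 420.7500; (r_i+r_j)·cross = 24·420.7500 = 10098.0000
edge 4: (7.5,38)→(2,33)  cross = 7.5·33 − 2·38 = 171.5000; (r_i+r_j)·cross = 9.5·171.5000 = 1629.2500
edge 5: (2,33)→(0.5,12)  cross = 2·12 − 0.5·33 = 7.5000; (r_i+r_j)·cross = 2.5·7.5000 = 18.7500
Σcross = 897.5000 → A = |Σcross|/2 = 448.7500 mm²
Σ(r_i+r_j)·cross = 25006.2500 → first moment M = |Σ|/6 = 4167.7083
R_c = M/A = 4167.7083/448.7500 = 9.2874 mm
θ = 177° = 3.089233 rad
V = θ·R_c·A = 3.089233·9.2874·448.7500 = 12875.021 mm³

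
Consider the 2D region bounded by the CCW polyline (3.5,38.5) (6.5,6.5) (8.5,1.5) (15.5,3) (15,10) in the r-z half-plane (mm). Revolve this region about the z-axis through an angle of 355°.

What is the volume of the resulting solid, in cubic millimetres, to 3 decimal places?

Profile (r,z), 5 vertices: (3.5,38.5) (6.5,6.5) (8.5,1.5) (15.5,3) (15,10)
edge 0: (3.5,38.5)→(6.5,6.5)  cross = 3.5·6.5 − 6.5·38.5 = -227.5000; (r_i+r_j)·cross = 10·-227.5000 = -2275.0000
edge 1: (6.5,6.5)→(8.5,1.5)  cross = 6.5·1.5 − 8.5·6.5 = -45.5000; (r_i+r_j)·cross = 15·-45.5000 = -682.5000
edge 2: (8.5,1.5)→(15.5,3)  cross = 8.5·3 − 15.5·1.5 = 2.2500; (r_i+r_j)·cross = 24·2.2500 = 54.0000
edge 3: (15.5,3)→(15,10)  cross = 15.5·10 − 15·3 = 110.0000; (r_i+r_j)·cross = 30.5·110.0000 = 3355.0000
edge 4: (15,10)→(3.5,38.5)  cross = 15·38.5 − 3.5·10 = 542.5000; (r_i+r_j)·cross = 18.5·542.5000 = 10036.2500
Σcross = 381.7500 → A = |Σcross|/2 = 190.8750 mm²
Σ(r_i+r_j)·cross = 10487.7500 → first moment M = |Σ|/6 = 1747.9583
R_c = M/A = 1747.9583/190.8750 = 9.1576 mm
θ = 355° = 6.195919 rad
V = θ·R_c·A = 6.195919·9.1576·190.8750 = 10830.208 mm³

Volume = 10830.208 mm³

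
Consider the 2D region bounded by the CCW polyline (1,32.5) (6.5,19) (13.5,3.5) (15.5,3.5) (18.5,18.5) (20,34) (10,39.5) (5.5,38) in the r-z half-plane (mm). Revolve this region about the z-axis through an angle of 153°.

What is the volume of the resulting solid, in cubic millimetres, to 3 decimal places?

Volume = 12522.680 mm³

Profile (r,z), 8 vertices: (1,32.5) (6.5,19) (13.5,3.5) (15.5,3.5) (18.5,18.5) (20,34) (10,39.5) (5.5,38)
edge 0: (1,32.5)→(6.5,19)  cross = 1·19 − 6.5·32.5 = -192.2500; (r_i+r_j)·cross = 7.5·-192.2500 = -1441.8750
edge 1: (6.5,19)→(13.5,3.5)  cross = 6.5·3.5 − 13.5·19 = -233.7500; (r_i+r_j)·cross = 20·-233.7500 = -4675.0000
edge 2: (13.5,3.5)→(15.5,3.5)  cross = 13.5·3.5 − 15.5·3.5 = -7.0000; (r_i+r_j)·cross = 29·-7.0000 = -203.0000
edge 3: (15.5,3.5)→(18.5,18.5)  cross = 15.5·18.5 − 18.5·3.5 = 222.0000; (r_i+r_j)·cross = 34·222.0000 = 7548.0000
edge 4: (18.5,18.5)→(20,34)  cross = 18.5·34 − 20·18.5 = 259.0000; (r_i+r_j)·cross = 38.5·259.0000 = 9971.5000
edge 5: (20,34)→(10,39.5)  cross = 20·39.5 − 10·34 = 450.0000; (r_i+r_j)·cross = 30·450.0000 = 13500.0000
edge 6: (10,39.5)→(5.5,38)  cross = 10·38 − 5.5·39.5 = 162.7500; (r_i+r_j)·cross = 15.5·162.7500 = 2522.6250
edge 7: (5.5,38)→(1,32.5)  cross = 5.5·32.5 − 1·38 = 140.7500; (r_i+r_j)·cross = 6.5·140.7500 = 914.8750
Σcross = 801.5000 → A = |Σcross|/2 = 400.7500 mm²
Σ(r_i+r_j)·cross = 28137.1250 → first moment M = |Σ|/6 = 4689.5208
R_c = M/A = 4689.5208/400.7500 = 11.7019 mm
θ = 153° = 2.670354 rad
V = θ·R_c·A = 2.670354·11.7019·400.7500 = 12522.680 mm³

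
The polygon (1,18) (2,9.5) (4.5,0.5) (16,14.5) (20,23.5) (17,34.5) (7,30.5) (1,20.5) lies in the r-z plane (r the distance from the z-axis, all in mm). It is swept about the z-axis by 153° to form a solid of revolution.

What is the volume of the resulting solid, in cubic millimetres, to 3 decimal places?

Profile (r,z), 8 vertices: (1,18) (2,9.5) (4.5,0.5) (16,14.5) (20,23.5) (17,34.5) (7,30.5) (1,20.5)
edge 0: (1,18)→(2,9.5)  cross = 1·9.5 − 2·18 = -26.5000; (r_i+r_j)·cross = 3·-26.5000 = -79.5000
edge 1: (2,9.5)→(4.5,0.5)  cross = 2·0.5 − 4.5·9.5 = -41.7500; (r_i+r_j)·cross = 6.5·-41.7500 = -271.3750
edge 2: (4.5,0.5)→(16,14.5)  cross = 4.5·14.5 − 16·0.5 = 57.2500; (r_i+r_j)·cross = 20.5·57.2500 = 1173.6250
edge 3: (16,14.5)→(20,23.5)  cross = 16·23.5 − 20·14.5 = 86.0000; (r_i+r_j)·cross = 36·86.0000 = 3096.0000
edge 4: (20,23.5)→(17,34.5)  cross = 20·34.5 − 17·23.5 = 290.5000; (r_i+r_j)·cross = 37·290.5000 = 10748.5000
edge 5: (17,34.5)→(7,30.5)  cross = 17·30.5 − 7·34.5 = 277.0000; (r_i+r_j)·cross = 24·277.0000 = 6648.0000
edge 6: (7,30.5)→(1,20.5)  cross = 7·20.5 − 1·30.5 = 113.0000; (r_i+r_j)·cross = 8·113.0000 = 904.0000
edge 7: (1,20.5)→(1,18)  cross = 1·18 − 1·20.5 = -2.5000; (r_i+r_j)·cross = 2·-2.5000 = -5.0000
Σcross = 753.0000 → A = |Σcross|/2 = 376.5000 mm²
Σ(r_i+r_j)·cross = 22214.2500 → first moment M = |Σ|/6 = 3702.3750
R_c = M/A = 3702.3750/376.5000 = 9.8337 mm
θ = 153° = 2.670354 rad
V = θ·R_c·A = 2.670354·9.8337·376.5000 = 9886.651 mm³

Volume = 9886.651 mm³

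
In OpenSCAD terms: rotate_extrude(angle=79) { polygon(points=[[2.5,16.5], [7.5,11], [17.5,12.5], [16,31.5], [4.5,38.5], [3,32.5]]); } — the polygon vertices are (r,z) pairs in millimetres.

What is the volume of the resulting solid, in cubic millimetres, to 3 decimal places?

Profile (r,z), 6 vertices: (2.5,16.5) (7.5,11) (17.5,12.5) (16,31.5) (4.5,38.5) (3,32.5)
edge 0: (2.5,16.5)→(7.5,11)  cross = 2.5·11 − 7.5·16.5 = -96.2500; (r_i+r_j)·cross = 10·-96.2500 = -962.5000
edge 1: (7.5,11)→(17.5,12.5)  cross = 7.5·12.5 − 17.5·11 = -98.7500; (r_i+r_j)·cross = 25·-98.7500 = -2468.7500
edge 2: (17.5,12.5)→(16,31.5)  cross = 17.5·31.5 − 16·12.5 = 351.2500; (r_i+r_j)·cross = 33.5·351.2500 = 11766.8750
edge 3: (16,31.5)→(4.5,38.5)  cross = 16·38.5 − 4.5·31.5 = 474.2500; (r_i+r_j)·cross = 20.5·474.2500 = 9722.1250
edge 4: (4.5,38.5)→(3,32.5)  cross = 4.5·32.5 − 3·38.5 = 30.7500; (r_i+r_j)·cross = 7.5·30.7500 = 230.6250
edge 5: (3,32.5)→(2.5,16.5)  cross = 3·16.5 − 2.5·32.5 = -31.7500; (r_i+r_j)·cross = 5.5·-31.7500 = -174.6250
Σcross = 629.5000 → A = |Σcross|/2 = 314.7500 mm²
Σ(r_i+r_j)·cross = 18113.7500 → first moment M = |Σ|/6 = 3018.9583
R_c = M/A = 3018.9583/314.7500 = 9.5916 mm
θ = 79° = 1.378810 rad
V = θ·R_c·A = 1.378810·9.5916·314.7500 = 4162.570 mm³

Volume = 4162.570 mm³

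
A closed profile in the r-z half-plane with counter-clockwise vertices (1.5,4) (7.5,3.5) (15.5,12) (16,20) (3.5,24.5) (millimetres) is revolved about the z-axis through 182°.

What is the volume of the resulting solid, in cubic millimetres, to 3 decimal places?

Volume = 5549.212 mm³

Profile (r,z), 5 vertices: (1.5,4) (7.5,3.5) (15.5,12) (16,20) (3.5,24.5)
edge 0: (1.5,4)→(7.5,3.5)  cross = 1.5·3.5 − 7.5·4 = -24.7500; (r_i+r_j)·cross = 9·-24.7500 = -222.7500
edge 1: (7.5,3.5)→(15.5,12)  cross = 7.5·12 − 15.5·3.5 = 35.7500; (r_i+r_j)·cross = 23·35.7500 = 822.2500
edge 2: (15.5,12)→(16,20)  cross = 15.5·20 − 16·12 = 118.0000; (r_i+r_j)·cross = 31.5·118.0000 = 3717.0000
edge 3: (16,20)→(3.5,24.5)  cross = 16·24.5 − 3.5·20 = 322.0000; (r_i+r_j)·cross = 19.5·322.0000 = 6279.0000
edge 4: (3.5,24.5)→(1.5,4)  cross = 3.5·4 − 1.5·24.5 = -22.7500; (r_i+r_j)·cross = 5·-22.7500 = -113.7500
Σcross = 428.2500 → A = |Σcross|/2 = 214.1250 mm²
Σ(r_i+r_j)·cross = 10481.7500 → first moment M = |Σ|/6 = 1746.9583
R_c = M/A = 1746.9583/214.1250 = 8.1586 mm
θ = 182° = 3.176499 rad
V = θ·R_c·A = 3.176499·8.1586·214.1250 = 5549.212 mm³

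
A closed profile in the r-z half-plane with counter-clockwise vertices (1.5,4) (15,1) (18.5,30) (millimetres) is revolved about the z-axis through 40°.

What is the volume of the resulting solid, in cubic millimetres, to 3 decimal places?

Volume = 1637.119 mm³

Profile (r,z), 3 vertices: (1.5,4) (15,1) (18.5,30)
edge 0: (1.5,4)→(15,1)  cross = 1.5·1 − 15·4 = -58.5000; (r_i+r_j)·cross = 16.5·-58.5000 = -965.2500
edge 1: (15,1)→(18.5,30)  cross = 15·30 − 18.5·1 = 431.5000; (r_i+r_j)·cross = 33.5·431.5000 = 14455.2500
edge 2: (18.5,30)→(1.5,4)  cross = 18.5·4 − 1.5·30 = 29.0000; (r_i+r_j)·cross = 20·29.0000 = 580.0000
Σcross = 402.0000 → A = |Σcross|/2 = 201.0000 mm²
Σ(r_i+r_j)·cross = 14070.0000 → first moment M = |Σ|/6 = 2345.0000
R_c = M/A = 2345.0000/201.0000 = 11.6667 mm
θ = 40° = 0.698132 rad
V = θ·R_c·A = 0.698132·11.6667·201.0000 = 1637.119 mm³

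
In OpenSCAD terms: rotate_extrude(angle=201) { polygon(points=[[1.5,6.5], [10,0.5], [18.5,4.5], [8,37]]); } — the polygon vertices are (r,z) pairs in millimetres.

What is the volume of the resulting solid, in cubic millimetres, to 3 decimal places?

Volume = 10192.234 mm³

Profile (r,z), 4 vertices: (1.5,6.5) (10,0.5) (18.5,4.5) (8,37)
edge 0: (1.5,6.5)→(10,0.5)  cross = 1.5·0.5 − 10·6.5 = -64.2500; (r_i+r_j)·cross = 11.5·-64.2500 = -738.8750
edge 1: (10,0.5)→(18.5,4.5)  cross = 10·4.5 − 18.5·0.5 = 35.7500; (r_i+r_j)·cross = 28.5·35.7500 = 1018.8750
edge 2: (18.5,4.5)→(8,37)  cross = 18.5·37 − 8·4.5 = 648.5000; (r_i+r_j)·cross = 26.5·648.5000 = 17185.2500
edge 3: (8,37)→(1.5,6.5)  cross = 8·6.5 − 1.5·37 = -3.5000; (r_i+r_j)·cross = 9.5·-3.5000 = -33.2500
Σcross = 616.5000 → A = |Σcross|/2 = 308.2500 mm²
Σ(r_i+r_j)·cross = 17432.0000 → first moment M = |Σ|/6 = 2905.3333
R_c = M/A = 2905.3333/308.2500 = 9.4253 mm
θ = 201° = 3.508112 rad
V = θ·R_c·A = 3.508112·9.4253·308.2500 = 10192.234 mm³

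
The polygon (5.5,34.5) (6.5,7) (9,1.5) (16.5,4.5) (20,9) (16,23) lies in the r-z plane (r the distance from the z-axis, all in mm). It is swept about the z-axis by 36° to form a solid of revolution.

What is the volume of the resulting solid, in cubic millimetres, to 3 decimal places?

Profile (r,z), 6 vertices: (5.5,34.5) (6.5,7) (9,1.5) (16.5,4.5) (20,9) (16,23)
edge 0: (5.5,34.5)→(6.5,7)  cross = 5.5·7 − 6.5·34.5 = -185.7500; (r_i+r_j)·cross = 12·-185.7500 = -2229.0000
edge 1: (6.5,7)→(9,1.5)  cross = 6.5·1.5 − 9·7 = -53.2500; (r_i+r_j)·cross = 15.5·-53.2500 = -825.3750
edge 2: (9,1.5)→(16.5,4.5)  cross = 9·4.5 − 16.5·1.5 = 15.7500; (r_i+r_j)·cross = 25.5·15.7500 = 401.6250
edge 3: (16.5,4.5)→(20,9)  cross = 16.5·9 − 20·4.5 = 58.5000; (r_i+r_j)·cross = 36.5·58.5000 = 2135.2500
edge 4: (20,9)→(16,23)  cross = 20·23 − 16·9 = 316.0000; (r_i+r_j)·cross = 36·316.0000 = 11376.0000
edge 5: (16,23)→(5.5,34.5)  cross = 16·34.5 − 5.5·23 = 425.5000; (r_i+r_j)·cross = 21.5·425.5000 = 9148.2500
Σcross = 576.7500 → A = |Σcross|/2 = 288.3750 mm²
Σ(r_i+r_j)·cross = 20006.7500 → first moment M = |Σ|/6 = 3334.4583
R_c = M/A = 3334.4583/288.3750 = 11.5629 mm
θ = 36° = 0.628319 rad
V = θ·R_c·A = 0.628319·11.5629·288.3750 = 2095.102 mm³

Volume = 2095.102 mm³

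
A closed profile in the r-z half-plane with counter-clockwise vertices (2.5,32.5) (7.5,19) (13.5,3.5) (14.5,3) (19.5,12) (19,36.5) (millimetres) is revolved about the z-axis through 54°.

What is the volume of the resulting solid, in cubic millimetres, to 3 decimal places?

Volume = 4206.750 mm³

Profile (r,z), 6 vertices: (2.5,32.5) (7.5,19) (13.5,3.5) (14.5,3) (19.5,12) (19,36.5)
edge 0: (2.5,32.5)→(7.5,19)  cross = 2.5·19 − 7.5·32.5 = -196.2500; (r_i+r_j)·cross = 10·-196.2500 = -1962.5000
edge 1: (7.5,19)→(13.5,3.5)  cross = 7.5·3.5 − 13.5·19 = -230.2500; (r_i+r_j)·cross = 21·-230.2500 = -4835.2500
edge 2: (13.5,3.5)→(14.5,3)  cross = 13.5·3 − 14.5·3.5 = -10.2500; (r_i+r_j)·cross = 28·-10.2500 = -287.0000
edge 3: (14.5,3)→(19.5,12)  cross = 14.5·12 − 19.5·3 = 115.5000; (r_i+r_j)·cross = 34·115.5000 = 3927.0000
edge 4: (19.5,12)→(19,36.5)  cross = 19.5·36.5 − 19·12 = 483.7500; (r_i+r_j)·cross = 38.5·483.7500 = 18624.3750
edge 5: (19,36.5)→(2.5,32.5)  cross = 19·32.5 − 2.5·36.5 = 526.2500; (r_i+r_j)·cross = 21.5·526.2500 = 11314.3750
Σcross = 688.7500 → A = |Σcross|/2 = 344.3750 mm²
Σ(r_i+r_j)·cross = 26781.0000 → first moment M = |Σ|/6 = 4463.5000
R_c = M/A = 4463.5000/344.3750 = 12.9612 mm
θ = 54° = 0.942478 rad
V = θ·R_c·A = 0.942478·12.9612·344.3750 = 4206.750 mm³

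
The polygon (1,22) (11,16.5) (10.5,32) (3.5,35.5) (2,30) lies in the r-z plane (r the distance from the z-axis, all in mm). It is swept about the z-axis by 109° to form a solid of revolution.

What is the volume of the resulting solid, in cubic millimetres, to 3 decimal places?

Volume = 1590.612 mm³

Profile (r,z), 5 vertices: (1,22) (11,16.5) (10.5,32) (3.5,35.5) (2,30)
edge 0: (1,22)→(11,16.5)  cross = 1·16.5 − 11·22 = -225.5000; (r_i+r_j)·cross = 12·-225.5000 = -2706.0000
edge 1: (11,16.5)→(10.5,32)  cross = 11·32 − 10.5·16.5 = 178.7500; (r_i+r_j)·cross = 21.5·178.7500 = 3843.1250
edge 2: (10.5,32)→(3.5,35.5)  cross = 10.5·35.5 − 3.5·32 = 260.7500; (r_i+r_j)·cross = 14·260.7500 = 3650.5000
edge 3: (3.5,35.5)→(2,30)  cross = 3.5·30 − 2·35.5 = 34.0000; (r_i+r_j)·cross = 5.5·34.0000 = 187.0000
edge 4: (2,30)→(1,22)  cross = 2·22 − 1·30 = 14.0000; (r_i+r_j)·cross = 3·14.0000 = 42.0000
Σcross = 262.0000 → A = |Σcross|/2 = 131.0000 mm²
Σ(r_i+r_j)·cross = 5016.6250 → first moment M = |Σ|/6 = 836.1042
R_c = M/A = 836.1042/131.0000 = 6.3825 mm
θ = 109° = 1.902409 rad
V = θ·R_c·A = 1.902409·6.3825·131.0000 = 1590.612 mm³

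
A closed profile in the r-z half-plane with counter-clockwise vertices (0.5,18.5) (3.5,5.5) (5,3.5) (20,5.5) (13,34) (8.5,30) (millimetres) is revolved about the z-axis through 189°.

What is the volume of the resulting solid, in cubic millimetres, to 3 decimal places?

Profile (r,z), 6 vertices: (0.5,18.5) (3.5,5.5) (5,3.5) (20,5.5) (13,34) (8.5,30)
edge 0: (0.5,18.5)→(3.5,5.5)  cross = 0.5·5.5 − 3.5·18.5 = -62.0000; (r_i+r_j)·cross = 4·-62.0000 = -248.0000
edge 1: (3.5,5.5)→(5,3.5)  cross = 3.5·3.5 − 5·5.5 = -15.2500; (r_i+r_j)·cross = 8.5·-15.2500 = -129.6250
edge 2: (5,3.5)→(20,5.5)  cross = 5·5.5 − 20·3.5 = -42.5000; (r_i+r_j)·cross = 25·-42.5000 = -1062.5000
edge 3: (20,5.5)→(13,34)  cross = 20·34 − 13·5.5 = 608.5000; (r_i+r_j)·cross = 33·608.5000 = 20080.5000
edge 4: (13,34)→(8.5,30)  cross = 13·30 − 8.5·34 = 101.0000; (r_i+r_j)·cross = 21.5·101.0000 = 2171.5000
edge 5: (8.5,30)→(0.5,18.5)  cross = 8.5·18.5 − 0.5·30 = 142.2500; (r_i+r_j)·cross = 9·142.2500 = 1280.2500
Σcross = 732.0000 → A = |Σcross|/2 = 366.0000 mm²
Σ(r_i+r_j)·cross = 22092.1250 → first moment M = |Σ|/6 = 3682.0208
R_c = M/A = 3682.0208/366.0000 = 10.0602 mm
θ = 189° = 3.298672 rad
V = θ·R_c·A = 3.298672·10.0602·366.0000 = 12145.780 mm³

Volume = 12145.780 mm³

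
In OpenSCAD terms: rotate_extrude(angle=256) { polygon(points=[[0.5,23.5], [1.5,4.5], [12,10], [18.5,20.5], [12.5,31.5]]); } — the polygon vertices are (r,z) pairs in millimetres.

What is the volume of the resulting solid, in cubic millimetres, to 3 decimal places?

Volume = 11172.714 mm³

Profile (r,z), 5 vertices: (0.5,23.5) (1.5,4.5) (12,10) (18.5,20.5) (12.5,31.5)
edge 0: (0.5,23.5)→(1.5,4.5)  cross = 0.5·4.5 − 1.5·23.5 = -33.0000; (r_i+r_j)·cross = 2·-33.0000 = -66.0000
edge 1: (1.5,4.5)→(12,10)  cross = 1.5·10 − 12·4.5 = -39.0000; (r_i+r_j)·cross = 13.5·-39.0000 = -526.5000
edge 2: (12,10)→(18.5,20.5)  cross = 12·20.5 − 18.5·10 = 61.0000; (r_i+r_j)·cross = 30.5·61.0000 = 1860.5000
edge 3: (18.5,20.5)→(12.5,31.5)  cross = 18.5·31.5 − 12.5·20.5 = 326.5000; (r_i+r_j)·cross = 31·326.5000 = 10121.5000
edge 4: (12.5,31.5)→(0.5,23.5)  cross = 12.5·23.5 − 0.5·31.5 = 278.0000; (r_i+r_j)·cross = 13·278.0000 = 3614.0000
Σcross = 593.5000 → A = |Σcross|/2 = 296.7500 mm²
Σ(r_i+r_j)·cross = 15003.5000 → first moment M = |Σ|/6 = 2500.5833
R_c = M/A = 2500.5833/296.7500 = 8.4266 mm
θ = 256° = 4.468043 rad
V = θ·R_c·A = 4.468043·8.4266·296.7500 = 11172.714 mm³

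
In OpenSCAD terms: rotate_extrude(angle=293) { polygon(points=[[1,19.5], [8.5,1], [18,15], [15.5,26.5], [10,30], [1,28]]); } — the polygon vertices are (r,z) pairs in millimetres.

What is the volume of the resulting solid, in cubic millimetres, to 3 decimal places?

Volume = 14796.290 mm³

Profile (r,z), 6 vertices: (1,19.5) (8.5,1) (18,15) (15.5,26.5) (10,30) (1,28)
edge 0: (1,19.5)→(8.5,1)  cross = 1·1 − 8.5·19.5 = -164.7500; (r_i+r_j)·cross = 9.5·-164.7500 = -1565.1250
edge 1: (8.5,1)→(18,15)  cross = 8.5·15 − 18·1 = 109.5000; (r_i+r_j)·cross = 26.5·109.5000 = 2901.7500
edge 2: (18,15)→(15.5,26.5)  cross = 18·26.5 − 15.5·15 = 244.5000; (r_i+r_j)·cross = 33.5·244.5000 = 8190.7500
edge 3: (15.5,26.5)→(10,30)  cross = 15.5·30 − 10·26.5 = 200.0000; (r_i+r_j)·cross = 25.5·200.0000 = 5100.0000
edge 4: (10,30)→(1,28)  cross = 10·28 − 1·30 = 250.0000; (r_i+r_j)·cross = 11·250.0000 = 2750.0000
edge 5: (1,28)→(1,19.5)  cross = 1·19.5 − 1·28 = -8.5000; (r_i+r_j)·cross = 2·-8.5000 = -17.0000
Σcross = 630.7500 → A = |Σcross|/2 = 315.3750 mm²
Σ(r_i+r_j)·cross = 17360.3750 → first moment M = |Σ|/6 = 2893.3958
R_c = M/A = 2893.3958/315.3750 = 9.1745 mm
θ = 293° = 5.113815 rad
V = θ·R_c·A = 5.113815·9.1745·315.3750 = 14796.290 mm³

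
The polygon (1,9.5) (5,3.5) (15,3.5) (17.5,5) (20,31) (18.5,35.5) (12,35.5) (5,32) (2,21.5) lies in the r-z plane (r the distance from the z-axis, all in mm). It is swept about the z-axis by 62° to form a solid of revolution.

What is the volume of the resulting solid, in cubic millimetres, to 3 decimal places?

Volume = 5803.189 mm³

Profile (r,z), 9 vertices: (1,9.5) (5,3.5) (15,3.5) (17.5,5) (20,31) (18.5,35.5) (12,35.5) (5,32) (2,21.5)
edge 0: (1,9.5)→(5,3.5)  cross = 1·3.5 − 5·9.5 = -44.0000; (r_i+r_j)·cross = 6·-44.0000 = -264.0000
edge 1: (5,3.5)→(15,3.5)  cross = 5·3.5 − 15·3.5 = -35.0000; (r_i+r_j)·cross = 20·-35.0000 = -700.0000
edge 2: (15,3.5)→(17.5,5)  cross = 15·5 − 17.5·3.5 = 13.7500; (r_i+r_j)·cross = 32.5·13.7500 = 446.8750
edge 3: (17.5,5)→(20,31)  cross = 17.5·31 − 20·5 = 442.5000; (r_i+r_j)·cross = 37.5·442.5000 = 16593.7500
edge 4: (20,31)→(18.5,35.5)  cross = 20·35.5 − 18.5·31 = 136.5000; (r_i+r_j)·cross = 38.5·136.5000 = 5255.2500
edge 5: (18.5,35.5)→(12,35.5)  cross = 18.5·35.5 − 12·35.5 = 230.7500; (r_i+r_j)·cross = 30.5·230.7500 = 7037.8750
edge 6: (12,35.5)→(5,32)  cross = 12·32 − 5·35.5 = 206.5000; (r_i+r_j)·cross = 17·206.5000 = 3510.5000
edge 7: (5,32)→(2,21.5)  cross = 5·21.5 − 2·32 = 43.5000; (r_i+r_j)·cross = 7·43.5000 = 304.5000
edge 8: (2,21.5)→(1,9.5)  cross = 2·9.5 − 1·21.5 = -2.5000; (r_i+r_j)·cross = 3·-2.5000 = -7.5000
Σcross = 992.0000 → A = |Σcross|/2 = 496.0000 mm²
Σ(r_i+r_j)·cross = 32177.2500 → first moment M = |Σ|/6 = 5362.8750
R_c = M/A = 5362.8750/496.0000 = 10.8122 mm
θ = 62° = 1.082104 rad
V = θ·R_c·A = 1.082104·10.8122·496.0000 = 5803.189 mm³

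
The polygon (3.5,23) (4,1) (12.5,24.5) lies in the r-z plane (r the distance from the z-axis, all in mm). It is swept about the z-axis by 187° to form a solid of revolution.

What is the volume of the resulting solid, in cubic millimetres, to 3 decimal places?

Volume = 2162.245 mm³

Profile (r,z), 3 vertices: (3.5,23) (4,1) (12.5,24.5)
edge 0: (3.5,23)→(4,1)  cross = 3.5·1 − 4·23 = -88.5000; (r_i+r_j)·cross = 7.5·-88.5000 = -663.7500
edge 1: (4,1)→(12.5,24.5)  cross = 4·24.5 − 12.5·1 = 85.5000; (r_i+r_j)·cross = 16.5·85.5000 = 1410.7500
edge 2: (12.5,24.5)→(3.5,23)  cross = 12.5·23 − 3.5·24.5 = 201.7500; (r_i+r_j)·cross = 16·201.7500 = 3228.0000
Σcross = 198.7500 → A = |Σcross|/2 = 99.3750 mm²
Σ(r_i+r_j)·cross = 3975.0000 → first moment M = |Σ|/6 = 662.5000
R_c = M/A = 662.5000/99.3750 = 6.6667 mm
θ = 187° = 3.263766 rad
V = θ·R_c·A = 3.263766·6.6667·99.3750 = 2162.245 mm³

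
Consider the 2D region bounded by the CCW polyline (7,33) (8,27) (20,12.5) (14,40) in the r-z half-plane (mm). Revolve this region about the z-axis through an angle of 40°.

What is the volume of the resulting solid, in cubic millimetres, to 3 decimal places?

Profile (r,z), 4 vertices: (7,33) (8,27) (20,12.5) (14,40)
edge 0: (7,33)→(8,27)  cross = 7·27 − 8·33 = -75.0000; (r_i+r_j)·cross = 15·-75.0000 = -1125.0000
edge 1: (8,27)→(20,12.5)  cross = 8·12.5 − 20·27 = -440.0000; (r_i+r_j)·cross = 28·-440.0000 = -12320.0000
edge 2: (20,12.5)→(14,40)  cross = 20·40 − 14·12.5 = 625.0000; (r_i+r_j)·cross = 34·625.0000 = 21250.0000
edge 3: (14,40)→(7,33)  cross = 14·33 − 7·40 = 182.0000; (r_i+r_j)·cross = 21·182.0000 = 3822.0000
Σcross = 292.0000 → A = |Σcross|/2 = 146.0000 mm²
Σ(r_i+r_j)·cross = 11627.0000 → first moment M = |Σ|/6 = 1937.8333
R_c = M/A = 1937.8333/146.0000 = 13.2728 mm
θ = 40° = 0.698132 rad
V = θ·R_c·A = 0.698132·13.2728·146.0000 = 1352.863 mm³

Volume = 1352.863 mm³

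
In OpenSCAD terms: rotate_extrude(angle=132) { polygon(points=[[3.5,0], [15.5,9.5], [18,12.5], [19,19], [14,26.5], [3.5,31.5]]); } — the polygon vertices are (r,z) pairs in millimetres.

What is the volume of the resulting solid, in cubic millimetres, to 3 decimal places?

Profile (r,z), 6 vertices: (3.5,0) (15.5,9.5) (18,12.5) (19,19) (14,26.5) (3.5,31.5)
edge 0: (3.5,0)→(15.5,9.5)  cross = 3.5·9.5 − 15.5·0 = 33.2500; (r_i+r_j)·cross = 19·33.2500 = 631.7500
edge 1: (15.5,9.5)→(18,12.5)  cross = 15.5·12.5 − 18·9.5 = 22.7500; (r_i+r_j)·cross = 33.5·22.7500 = 762.1250
edge 2: (18,12.5)→(19,19)  cross = 18·19 − 19·12.5 = 104.5000; (r_i+r_j)·cross = 37·104.5000 = 3866.5000
edge 3: (19,19)→(14,26.5)  cross = 19·26.5 − 14·19 = 237.5000; (r_i+r_j)·cross = 33·237.5000 = 7837.5000
edge 4: (14,26.5)→(3.5,31.5)  cross = 14·31.5 − 3.5·26.5 = 348.2500; (r_i+r_j)·cross = 17.5·348.2500 = 6094.3750
edge 5: (3.5,31.5)→(3.5,0)  cross = 3.5·0 − 3.5·31.5 = -110.2500; (r_i+r_j)·cross = 7·-110.2500 = -771.7500
Σcross = 636.0000 → A = |Σcross|/2 = 318.0000 mm²
Σ(r_i+r_j)·cross = 18420.5000 → first moment M = |Σ|/6 = 3070.0833
R_c = M/A = 3070.0833/318.0000 = 9.6544 mm
θ = 132° = 2.303835 rad
V = θ·R_c·A = 2.303835·9.6544·318.0000 = 7072.964 mm³

Volume = 7072.964 mm³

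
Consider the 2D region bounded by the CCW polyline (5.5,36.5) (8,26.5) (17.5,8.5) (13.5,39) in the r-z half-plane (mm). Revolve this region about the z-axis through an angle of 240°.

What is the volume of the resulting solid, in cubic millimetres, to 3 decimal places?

Volume = 7554.483 mm³

Profile (r,z), 4 vertices: (5.5,36.5) (8,26.5) (17.5,8.5) (13.5,39)
edge 0: (5.5,36.5)→(8,26.5)  cross = 5.5·26.5 − 8·36.5 = -146.2500; (r_i+r_j)·cross = 13.5·-146.2500 = -1974.3750
edge 1: (8,26.5)→(17.5,8.5)  cross = 8·8.5 − 17.5·26.5 = -395.7500; (r_i+r_j)·cross = 25.5·-395.7500 = -10091.6250
edge 2: (17.5,8.5)→(13.5,39)  cross = 17.5·39 − 13.5·8.5 = 567.7500; (r_i+r_j)·cross = 31·567.7500 = 17600.2500
edge 3: (13.5,39)→(5.5,36.5)  cross = 13.5·36.5 − 5.5·39 = 278.2500; (r_i+r_j)·cross = 19·278.2500 = 5286.7500
Σcross = 304.0000 → A = |Σcross|/2 = 152.0000 mm²
Σ(r_i+r_j)·cross = 10821.0000 → first moment M = |Σ|/6 = 1803.5000
R_c = M/A = 1803.5000/152.0000 = 11.8651 mm
θ = 240° = 4.188790 rad
V = θ·R_c·A = 4.188790·11.8651·152.0000 = 7554.483 mm³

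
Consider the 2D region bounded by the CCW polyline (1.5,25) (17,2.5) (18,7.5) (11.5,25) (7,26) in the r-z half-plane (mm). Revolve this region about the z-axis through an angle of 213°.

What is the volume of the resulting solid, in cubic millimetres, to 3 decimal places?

Volume = 5746.715 mm³

Profile (r,z), 5 vertices: (1.5,25) (17,2.5) (18,7.5) (11.5,25) (7,26)
edge 0: (1.5,25)→(17,2.5)  cross = 1.5·2.5 − 17·25 = -421.2500; (r_i+r_j)·cross = 18.5·-421.2500 = -7793.1250
edge 1: (17,2.5)→(18,7.5)  cross = 17·7.5 − 18·2.5 = 82.5000; (r_i+r_j)·cross = 35·82.5000 = 2887.5000
edge 2: (18,7.5)→(11.5,25)  cross = 18·25 − 11.5·7.5 = 363.7500; (r_i+r_j)·cross = 29.5·363.7500 = 10730.6250
edge 3: (11.5,25)→(7,26)  cross = 11.5·26 − 7·25 = 124.0000; (r_i+r_j)·cross = 18.5·124.0000 = 2294.0000
edge 4: (7,26)→(1.5,25)  cross = 7·25 − 1.5·26 = 136.0000; (r_i+r_j)·cross = 8.5·136.0000 = 1156.0000
Σcross = 285.0000 → A = |Σcross|/2 = 142.5000 mm²
Σ(r_i+r_j)·cross = 9275.0000 → first moment M = |Σ|/6 = 1545.8333
R_c = M/A = 1545.8333/142.5000 = 10.8480 mm
θ = 213° = 3.717551 rad
V = θ·R_c·A = 3.717551·10.8480·142.5000 = 5746.715 mm³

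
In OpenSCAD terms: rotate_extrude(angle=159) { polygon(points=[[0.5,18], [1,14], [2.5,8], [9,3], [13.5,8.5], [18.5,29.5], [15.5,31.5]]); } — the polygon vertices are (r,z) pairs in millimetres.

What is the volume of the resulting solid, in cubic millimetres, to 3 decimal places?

Volume = 7468.763 mm³

Profile (r,z), 7 vertices: (0.5,18) (1,14) (2.5,8) (9,3) (13.5,8.5) (18.5,29.5) (15.5,31.5)
edge 0: (0.5,18)→(1,14)  cross = 0.5·14 − 1·18 = -11.0000; (r_i+r_j)·cross = 1.5·-11.0000 = -16.5000
edge 1: (1,14)→(2.5,8)  cross = 1·8 − 2.5·14 = -27.0000; (r_i+r_j)·cross = 3.5·-27.0000 = -94.5000
edge 2: (2.5,8)→(9,3)  cross = 2.5·3 − 9·8 = -64.5000; (r_i+r_j)·cross = 11.5·-64.5000 = -741.7500
edge 3: (9,3)→(13.5,8.5)  cross = 9·8.5 − 13.5·3 = 36.0000; (r_i+r_j)·cross = 22.5·36.0000 = 810.0000
edge 4: (13.5,8.5)→(18.5,29.5)  cross = 13.5·29.5 − 18.5·8.5 = 241.0000; (r_i+r_j)·cross = 32·241.0000 = 7712.0000
edge 5: (18.5,29.5)→(15.5,31.5)  cross = 18.5·31.5 − 15.5·29.5 = 125.5000; (r_i+r_j)·cross = 34·125.5000 = 4267.0000
edge 6: (15.5,31.5)→(0.5,18)  cross = 15.5·18 − 0.5·31.5 = 263.2500; (r_i+r_j)·cross = 16·263.2500 = 4212.0000
Σcross = 563.2500 → A = |Σcross|/2 = 281.6250 mm²
Σ(r_i+r_j)·cross = 16148.2500 → first moment M = |Σ|/6 = 2691.3750
R_c = M/A = 2691.3750/281.6250 = 9.5566 mm
θ = 159° = 2.775074 rad
V = θ·R_c·A = 2.775074·9.5566·281.6250 = 7468.763 mm³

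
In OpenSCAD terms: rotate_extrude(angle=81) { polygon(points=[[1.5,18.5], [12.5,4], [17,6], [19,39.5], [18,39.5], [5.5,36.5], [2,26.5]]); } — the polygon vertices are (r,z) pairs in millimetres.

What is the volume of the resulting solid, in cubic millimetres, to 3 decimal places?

Volume = 6940.083 mm³

Profile (r,z), 7 vertices: (1.5,18.5) (12.5,4) (17,6) (19,39.5) (18,39.5) (5.5,36.5) (2,26.5)
edge 0: (1.5,18.5)→(12.5,4)  cross = 1.5·4 − 12.5·18.5 = -225.2500; (r_i+r_j)·cross = 14·-225.2500 = -3153.5000
edge 1: (12.5,4)→(17,6)  cross = 12.5·6 − 17·4 = 7.0000; (r_i+r_j)·cross = 29.5·7.0000 = 206.5000
edge 2: (17,6)→(19,39.5)  cross = 17·39.5 − 19·6 = 557.5000; (r_i+r_j)·cross = 36·557.5000 = 20070.0000
edge 3: (19,39.5)→(18,39.5)  cross = 19·39.5 − 18·39.5 = 39.5000; (r_i+r_j)·cross = 37·39.5000 = 1461.5000
edge 4: (18,39.5)→(5.5,36.5)  cross = 18·36.5 − 5.5·39.5 = 439.7500; (r_i+r_j)·cross = 23.5·439.7500 = 10334.1250
edge 5: (5.5,36.5)→(2,26.5)  cross = 5.5·26.5 − 2·36.5 = 72.7500; (r_i+r_j)·cross = 7.5·72.7500 = 545.6250
edge 6: (2,26.5)→(1.5,18.5)  cross = 2·18.5 − 1.5·26.5 = -2.7500; (r_i+r_j)·cross = 3.5·-2.7500 = -9.6250
Σcross = 888.5000 → A = |Σcross|/2 = 444.2500 mm²
Σ(r_i+r_j)·cross = 29454.6250 → first moment M = |Σ|/6 = 4909.1042
R_c = M/A = 4909.1042/444.2500 = 11.0503 mm
θ = 81° = 1.413717 rad
V = θ·R_c·A = 1.413717·11.0503·444.2500 = 6940.083 mm³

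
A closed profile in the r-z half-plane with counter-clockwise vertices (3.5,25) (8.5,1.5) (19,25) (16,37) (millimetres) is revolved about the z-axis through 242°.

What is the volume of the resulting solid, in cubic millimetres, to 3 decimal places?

Profile (r,z), 4 vertices: (3.5,25) (8.5,1.5) (19,25) (16,37)
edge 0: (3.5,25)→(8.5,1.5)  cross = 3.5·1.5 − 8.5·25 = -207.2500; (r_i+r_j)·cross = 12·-207.2500 = -2487.0000
edge 1: (8.5,1.5)→(19,25)  cross = 8.5·25 − 19·1.5 = 184.0000; (r_i+r_j)·cross = 27.5·184.0000 = 5060.0000
edge 2: (19,25)→(16,37)  cross = 19·37 − 16·25 = 303.0000; (r_i+r_j)·cross = 35·303.0000 = 10605.0000
edge 3: (16,37)→(3.5,25)  cross = 16·25 − 3.5·37 = 270.5000; (r_i+r_j)·cross = 19.5·270.5000 = 5274.7500
Σcross = 550.2500 → A = |Σcross|/2 = 275.1250 mm²
Σ(r_i+r_j)·cross = 18452.7500 → first moment M = |Σ|/6 = 3075.4583
R_c = M/A = 3075.4583/275.1250 = 11.1784 mm
θ = 242° = 4.223697 rad
V = θ·R_c·A = 4.223697·11.1784·275.1250 = 12989.803 mm³

Volume = 12989.803 mm³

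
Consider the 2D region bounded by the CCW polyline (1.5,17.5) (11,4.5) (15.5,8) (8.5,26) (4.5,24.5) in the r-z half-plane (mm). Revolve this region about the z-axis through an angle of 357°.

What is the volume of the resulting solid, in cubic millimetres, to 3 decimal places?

Profile (r,z), 5 vertices: (1.5,17.5) (11,4.5) (15.5,8) (8.5,26) (4.5,24.5)
edge 0: (1.5,17.5)→(11,4.5)  cross = 1.5·4.5 − 11·17.5 = -185.7500; (r_i+r_j)·cross = 12.5·-185.7500 = -2321.8750
edge 1: (11,4.5)→(15.5,8)  cross = 11·8 − 15.5·4.5 = 18.2500; (r_i+r_j)·cross = 26.5·18.2500 = 483.6250
edge 2: (15.5,8)→(8.5,26)  cross = 15.5·26 − 8.5·8 = 335.0000; (r_i+r_j)·cross = 24·335.0000 = 8040.0000
edge 3: (8.5,26)→(4.5,24.5)  cross = 8.5·24.5 − 4.5·26 = 91.2500; (r_i+r_j)·cross = 13·91.2500 = 1186.2500
edge 4: (4.5,24.5)→(1.5,17.5)  cross = 4.5·17.5 − 1.5·24.5 = 42.0000; (r_i+r_j)·cross = 6·42.0000 = 252.0000
Σcross = 300.7500 → A = |Σcross|/2 = 150.3750 mm²
Σ(r_i+r_j)·cross = 7640.0000 → first moment M = |Σ|/6 = 1273.3333
R_c = M/A = 1273.3333/150.3750 = 8.4677 mm
θ = 357° = 6.230825 rad
V = θ·R_c·A = 6.230825·8.4677·150.3750 = 7933.918 mm³

Volume = 7933.918 mm³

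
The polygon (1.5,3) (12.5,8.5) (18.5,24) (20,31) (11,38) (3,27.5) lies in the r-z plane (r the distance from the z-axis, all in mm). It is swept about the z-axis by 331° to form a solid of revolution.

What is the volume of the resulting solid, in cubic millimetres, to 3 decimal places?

Volume = 22300.698 mm³

Profile (r,z), 6 vertices: (1.5,3) (12.5,8.5) (18.5,24) (20,31) (11,38) (3,27.5)
edge 0: (1.5,3)→(12.5,8.5)  cross = 1.5·8.5 − 12.5·3 = -24.7500; (r_i+r_j)·cross = 14·-24.7500 = -346.5000
edge 1: (12.5,8.5)→(18.5,24)  cross = 12.5·24 − 18.5·8.5 = 142.7500; (r_i+r_j)·cross = 31·142.7500 = 4425.2500
edge 2: (18.5,24)→(20,31)  cross = 18.5·31 − 20·24 = 93.5000; (r_i+r_j)·cross = 38.5·93.5000 = 3599.7500
edge 3: (20,31)→(11,38)  cross = 20·38 − 11·31 = 419.0000; (r_i+r_j)·cross = 31·419.0000 = 12989.0000
edge 4: (11,38)→(3,27.5)  cross = 11·27.5 − 3·38 = 188.5000; (r_i+r_j)·cross = 14·188.5000 = 2639.0000
edge 5: (3,27.5)→(1.5,3)  cross = 3·3 − 1.5·27.5 = -32.2500; (r_i+r_j)·cross = 4.5·-32.2500 = -145.1250
Σcross = 786.7500 → A = |Σcross|/2 = 393.3750 mm²
Σ(r_i+r_j)·cross = 23161.3750 → first moment M = |Σ|/6 = 3860.2292
R_c = M/A = 3860.2292/393.3750 = 9.8131 mm
θ = 331° = 5.777040 rad
V = θ·R_c·A = 5.777040·9.8131·393.3750 = 22300.698 mm³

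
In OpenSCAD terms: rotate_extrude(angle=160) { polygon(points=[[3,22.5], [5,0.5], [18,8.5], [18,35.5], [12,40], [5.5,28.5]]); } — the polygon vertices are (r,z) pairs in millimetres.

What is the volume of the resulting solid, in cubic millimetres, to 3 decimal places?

Profile (r,z), 6 vertices: (3,22.5) (5,0.5) (18,8.5) (18,35.5) (12,40) (5.5,28.5)
edge 0: (3,22.5)→(5,0.5)  cross = 3·0.5 − 5·22.5 = -111.0000; (r_i+r_j)·cross = 8·-111.0000 = -888.0000
edge 1: (5,0.5)→(18,8.5)  cross = 5·8.5 − 18·0.5 = 33.5000; (r_i+r_j)·cross = 23·33.5000 = 770.5000
edge 2: (18,8.5)→(18,35.5)  cross = 18·35.5 − 18·8.5 = 486.0000; (r_i+r_j)·cross = 36·486.0000 = 17496.0000
edge 3: (18,35.5)→(12,40)  cross = 18·40 − 12·35.5 = 294.0000; (r_i+r_j)·cross = 30·294.0000 = 8820.0000
edge 4: (12,40)→(5.5,28.5)  cross = 12·28.5 − 5.5·40 = 122.0000; (r_i+r_j)·cross = 17.5·122.0000 = 2135.0000
edge 5: (5.5,28.5)→(3,22.5)  cross = 5.5·22.5 − 3·28.5 = 38.2500; (r_i+r_j)·cross = 8.5·38.2500 = 325.1250
Σcross = 862.7500 → A = |Σcross|/2 = 431.3750 mm²
Σ(r_i+r_j)·cross = 28658.6250 → first moment M = |Σ|/6 = 4776.4375
R_c = M/A = 4776.4375/431.3750 = 11.0726 mm
θ = 160° = 2.792527 rad
V = θ·R_c·A = 2.792527·11.0726·431.3750 = 13338.330 mm³

Volume = 13338.330 mm³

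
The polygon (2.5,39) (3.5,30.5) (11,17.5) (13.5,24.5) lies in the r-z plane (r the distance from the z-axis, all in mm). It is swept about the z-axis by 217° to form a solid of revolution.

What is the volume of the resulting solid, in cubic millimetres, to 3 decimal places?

Volume = 2474.727 mm³

Profile (r,z), 4 vertices: (2.5,39) (3.5,30.5) (11,17.5) (13.5,24.5)
edge 0: (2.5,39)→(3.5,30.5)  cross = 2.5·30.5 − 3.5·39 = -60.2500; (r_i+r_j)·cross = 6·-60.2500 = -361.5000
edge 1: (3.5,30.5)→(11,17.5)  cross = 3.5·17.5 − 11·30.5 = -274.2500; (r_i+r_j)·cross = 14.5·-274.2500 = -3976.6250
edge 2: (11,17.5)→(13.5,24.5)  cross = 11·24.5 − 13.5·17.5 = 33.2500; (r_i+r_j)·cross = 24.5·33.2500 = 814.6250
edge 3: (13.5,24.5)→(2.5,39)  cross = 13.5·39 − 2.5·24.5 = 465.2500; (r_i+r_j)·cross = 16·465.2500 = 7444.0000
Σcross = 164.0000 → A = |Σcross|/2 = 82.0000 mm²
Σ(r_i+r_j)·cross = 3920.5000 → first moment M = |Σ|/6 = 653.4167
R_c = M/A = 653.4167/82.0000 = 7.9685 mm
θ = 217° = 3.787364 rad
V = θ·R_c·A = 3.787364·7.9685·82.0000 = 2474.727 mm³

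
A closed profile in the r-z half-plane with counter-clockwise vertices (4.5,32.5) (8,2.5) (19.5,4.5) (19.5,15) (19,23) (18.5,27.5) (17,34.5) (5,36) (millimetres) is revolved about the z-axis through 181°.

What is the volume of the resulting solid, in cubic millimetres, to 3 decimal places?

Volume = 15896.780 mm³

Profile (r,z), 8 vertices: (4.5,32.5) (8,2.5) (19.5,4.5) (19.5,15) (19,23) (18.5,27.5) (17,34.5) (5,36)
edge 0: (4.5,32.5)→(8,2.5)  cross = 4.5·2.5 − 8·32.5 = -248.7500; (r_i+r_j)·cross = 12.5·-248.7500 = -3109.3750
edge 1: (8,2.5)→(19.5,4.5)  cross = 8·4.5 − 19.5·2.5 = -12.7500; (r_i+r_j)·cross = 27.5·-12.7500 = -350.6250
edge 2: (19.5,4.5)→(19.5,15)  cross = 19.5·15 − 19.5·4.5 = 204.7500; (r_i+r_j)·cross = 39·204.7500 = 7985.2500
edge 3: (19.5,15)→(19,23)  cross = 19.5·23 − 19·15 = 163.5000; (r_i+r_j)·cross = 38.5·163.5000 = 6294.7500
edge 4: (19,23)→(18.5,27.5)  cross = 19·27.5 − 18.5·23 = 97.0000; (r_i+r_j)·cross = 37.5·97.0000 = 3637.5000
edge 5: (18.5,27.5)→(17,34.5)  cross = 18.5·34.5 − 17·27.5 = 170.7500; (r_i+r_j)·cross = 35.5·170.7500 = 6061.6250
edge 6: (17,34.5)→(5,36)  cross = 17·36 − 5·34.5 = 439.5000; (r_i+r_j)·cross = 22·439.5000 = 9669.0000
edge 7: (5,36)→(4.5,32.5)  cross = 5·32.5 − 4.5·36 = 0.5000; (r_i+r_j)·cross = 9.5·0.5000 = 4.7500
Σcross = 814.5000 → A = |Σcross|/2 = 407.2500 mm²
Σ(r_i+r_j)·cross = 30192.8750 → first moment M = |Σ|/6 = 5032.1458
R_c = M/A = 5032.1458/407.2500 = 12.3564 mm
θ = 181° = 3.159046 rad
V = θ·R_c·A = 3.159046·12.3564·407.2500 = 15896.780 mm³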